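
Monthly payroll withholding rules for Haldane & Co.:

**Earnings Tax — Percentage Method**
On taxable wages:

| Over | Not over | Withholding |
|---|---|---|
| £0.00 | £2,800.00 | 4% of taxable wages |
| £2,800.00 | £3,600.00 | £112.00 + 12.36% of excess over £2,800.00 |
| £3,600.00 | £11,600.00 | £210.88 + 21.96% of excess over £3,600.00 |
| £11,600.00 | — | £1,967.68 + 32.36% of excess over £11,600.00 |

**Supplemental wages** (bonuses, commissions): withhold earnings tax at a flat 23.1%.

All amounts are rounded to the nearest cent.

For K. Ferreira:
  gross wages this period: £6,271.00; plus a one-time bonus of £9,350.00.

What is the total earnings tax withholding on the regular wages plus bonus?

Earnings Tax: taxable = £6,271.00
  £210.88 + 21.96% × (£6,271.00 − £3,600.00) = £210.88 + 21.96% × £2,671.00 = £797.43
Supplemental (23.1% flat on bonus): 23.1% × £9,350.00 = £2,159.85
Total earnings tax: £797.43 + £2,159.85 = £2,957.28

£2,957.28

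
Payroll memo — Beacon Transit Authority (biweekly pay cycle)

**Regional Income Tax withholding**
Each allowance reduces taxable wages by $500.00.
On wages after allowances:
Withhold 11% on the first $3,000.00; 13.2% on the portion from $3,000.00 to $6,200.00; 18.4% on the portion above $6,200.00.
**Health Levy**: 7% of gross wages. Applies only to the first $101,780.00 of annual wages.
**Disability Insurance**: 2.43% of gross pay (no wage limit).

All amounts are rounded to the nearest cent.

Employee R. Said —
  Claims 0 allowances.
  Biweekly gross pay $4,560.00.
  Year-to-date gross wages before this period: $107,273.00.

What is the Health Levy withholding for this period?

$0.00

Health Levy: YTD $107,273.00 ≥ cap $101,780.00 → $0.00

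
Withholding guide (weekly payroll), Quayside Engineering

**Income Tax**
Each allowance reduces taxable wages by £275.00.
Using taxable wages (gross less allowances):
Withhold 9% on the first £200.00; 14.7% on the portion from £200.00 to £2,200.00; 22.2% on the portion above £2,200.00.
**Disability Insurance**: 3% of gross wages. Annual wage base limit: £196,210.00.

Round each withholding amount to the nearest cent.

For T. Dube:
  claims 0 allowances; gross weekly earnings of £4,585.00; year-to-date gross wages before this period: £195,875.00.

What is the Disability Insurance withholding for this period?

Disability Insurance: cap £196,210.00 − YTD £195,875.00 = £335.00 subject; 3% × £335.00 = £10.05

£10.05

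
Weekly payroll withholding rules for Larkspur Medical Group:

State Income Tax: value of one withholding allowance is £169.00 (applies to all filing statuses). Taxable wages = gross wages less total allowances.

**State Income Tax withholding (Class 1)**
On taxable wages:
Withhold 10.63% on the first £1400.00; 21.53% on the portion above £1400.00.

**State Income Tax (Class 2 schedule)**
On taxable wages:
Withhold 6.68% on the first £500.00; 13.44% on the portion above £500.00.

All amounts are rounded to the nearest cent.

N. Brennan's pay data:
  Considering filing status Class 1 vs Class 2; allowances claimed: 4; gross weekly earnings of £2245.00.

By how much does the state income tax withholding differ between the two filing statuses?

State Income Tax (Class 1): taxable = £2245.00 − 4×£169.00 = £1569.00
  £148.82 + 21.53% × (£1569.00 − £1400.00) = £148.82 + 21.53% × £169.00 = £185.21
State Income Tax (Class 2): taxable = £2245.00 − 4×£169.00 = £1569.00
  £33.40 + 13.44% × (£1569.00 − £500.00) = £33.40 + 13.44% × £1069.00 = £177.07
Difference: |£185.21 − £177.07| = £8.14 (higher under Class 1)

£8.14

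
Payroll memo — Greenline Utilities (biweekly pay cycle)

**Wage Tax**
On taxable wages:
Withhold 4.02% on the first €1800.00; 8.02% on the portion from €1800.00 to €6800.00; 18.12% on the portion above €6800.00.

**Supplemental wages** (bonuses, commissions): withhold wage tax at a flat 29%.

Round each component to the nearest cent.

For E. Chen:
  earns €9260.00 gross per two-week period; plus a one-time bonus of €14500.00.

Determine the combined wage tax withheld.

Wage Tax: taxable = €9260.00
  €473.36 + 18.12% × (€9260.00 − €6800.00) = €473.36 + 18.12% × €2460.00 = €919.11
Supplemental (29% flat on bonus): 29% × €14500.00 = €4205.00
Total wage tax: €919.11 + €4205.00 = €5124.11

€5124.11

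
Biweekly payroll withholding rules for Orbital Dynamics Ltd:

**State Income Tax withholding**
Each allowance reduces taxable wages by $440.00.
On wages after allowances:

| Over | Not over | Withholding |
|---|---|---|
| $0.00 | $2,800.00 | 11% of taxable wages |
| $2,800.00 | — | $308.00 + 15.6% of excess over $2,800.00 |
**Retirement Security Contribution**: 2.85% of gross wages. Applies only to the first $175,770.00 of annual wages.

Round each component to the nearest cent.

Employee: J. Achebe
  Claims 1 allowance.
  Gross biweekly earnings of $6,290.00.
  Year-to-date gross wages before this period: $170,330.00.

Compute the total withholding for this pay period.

$938.84

State Income Tax: taxable = $6,290.00 − 1×$440.00 = $5,850.00
  $308.00 + 15.6% × ($5,850.00 − $2,800.00) = $308.00 + 15.6% × $3,050.00 = $783.80
Retirement Security Contribution: cap $175,770.00 − YTD $170,330.00 = $5,440.00 subject; 2.85% × $5,440.00 = $155.04
Total: $783.80 + $155.04 = $938.84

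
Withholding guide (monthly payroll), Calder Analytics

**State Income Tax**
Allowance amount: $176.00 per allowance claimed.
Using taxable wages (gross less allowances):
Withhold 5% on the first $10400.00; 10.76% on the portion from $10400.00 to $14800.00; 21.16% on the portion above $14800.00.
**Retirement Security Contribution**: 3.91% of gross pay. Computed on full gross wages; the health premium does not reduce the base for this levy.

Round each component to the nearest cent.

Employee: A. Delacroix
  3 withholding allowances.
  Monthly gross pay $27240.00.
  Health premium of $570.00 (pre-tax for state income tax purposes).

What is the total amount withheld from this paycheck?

$4458.49

State Income Tax: taxable = $27240.00 − $570.00 − 3×$176.00 = $26142.00
  $993.44 + 21.16% × ($26142.00 − $14800.00) = $993.44 + 21.16% × $11342.00 = $3393.41
Retirement Security Contribution: 3.91% × $27240.00 = $1065.08
Total: $3393.41 + $1065.08 = $4458.49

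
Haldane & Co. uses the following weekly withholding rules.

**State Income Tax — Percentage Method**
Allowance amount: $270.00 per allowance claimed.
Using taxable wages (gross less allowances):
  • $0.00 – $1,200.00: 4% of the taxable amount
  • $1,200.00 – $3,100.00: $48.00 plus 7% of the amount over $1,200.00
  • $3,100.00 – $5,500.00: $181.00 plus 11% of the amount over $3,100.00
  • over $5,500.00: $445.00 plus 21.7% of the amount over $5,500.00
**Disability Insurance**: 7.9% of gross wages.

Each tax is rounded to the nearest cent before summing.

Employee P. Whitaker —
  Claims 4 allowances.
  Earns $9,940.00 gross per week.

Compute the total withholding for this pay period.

State Income Tax: taxable = $9,940.00 − 4×$270.00 = $8,860.00
  $445.00 + 21.7% × ($8,860.00 − $5,500.00) = $445.00 + 21.7% × $3,360.00 = $1,174.12
Disability Insurance: 7.9% × $9,940.00 = $785.26
Total: $1,174.12 + $785.26 = $1,959.38

$1,959.38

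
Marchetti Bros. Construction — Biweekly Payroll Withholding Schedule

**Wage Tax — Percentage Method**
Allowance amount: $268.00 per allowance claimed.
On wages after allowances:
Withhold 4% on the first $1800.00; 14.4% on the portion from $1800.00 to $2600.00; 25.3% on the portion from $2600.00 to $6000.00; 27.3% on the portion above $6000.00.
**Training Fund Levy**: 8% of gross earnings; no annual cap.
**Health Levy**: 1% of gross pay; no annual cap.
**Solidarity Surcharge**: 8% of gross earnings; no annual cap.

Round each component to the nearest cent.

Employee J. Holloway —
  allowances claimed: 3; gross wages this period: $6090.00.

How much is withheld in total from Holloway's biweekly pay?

Wage Tax: taxable = $6090.00 − 3×$268.00 = $5286.00
  $187.20 + 25.3% × ($5286.00 − $2600.00) = $187.20 + 25.3% × $2686.00 = $866.76
Training Fund Levy: 8% × $6090.00 = $487.20
Health Levy: 1% × $6090.00 = $60.90
Solidarity Surcharge: 8% × $6090.00 = $487.20
Total: $866.76 + $487.20 + $60.90 + $487.20 = $1902.06

$1902.06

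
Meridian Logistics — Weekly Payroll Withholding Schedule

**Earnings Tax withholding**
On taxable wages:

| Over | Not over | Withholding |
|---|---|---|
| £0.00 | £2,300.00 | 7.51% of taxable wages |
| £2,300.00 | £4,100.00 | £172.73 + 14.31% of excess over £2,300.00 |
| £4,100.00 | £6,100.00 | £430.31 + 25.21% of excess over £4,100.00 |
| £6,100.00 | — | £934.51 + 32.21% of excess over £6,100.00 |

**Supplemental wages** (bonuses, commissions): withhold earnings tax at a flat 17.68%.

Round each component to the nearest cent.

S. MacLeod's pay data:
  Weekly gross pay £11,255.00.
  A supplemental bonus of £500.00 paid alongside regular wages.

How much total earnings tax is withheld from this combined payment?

Earnings Tax: taxable = £11,255.00
  £934.51 + 32.21% × (£11,255.00 − £6,100.00) = £934.51 + 32.21% × £5,155.00 = £2,594.94
Supplemental (17.68% flat on bonus): 17.68% × £500.00 = £88.40
Total earnings tax: £2,594.94 + £88.40 = £2,683.34

£2,683.34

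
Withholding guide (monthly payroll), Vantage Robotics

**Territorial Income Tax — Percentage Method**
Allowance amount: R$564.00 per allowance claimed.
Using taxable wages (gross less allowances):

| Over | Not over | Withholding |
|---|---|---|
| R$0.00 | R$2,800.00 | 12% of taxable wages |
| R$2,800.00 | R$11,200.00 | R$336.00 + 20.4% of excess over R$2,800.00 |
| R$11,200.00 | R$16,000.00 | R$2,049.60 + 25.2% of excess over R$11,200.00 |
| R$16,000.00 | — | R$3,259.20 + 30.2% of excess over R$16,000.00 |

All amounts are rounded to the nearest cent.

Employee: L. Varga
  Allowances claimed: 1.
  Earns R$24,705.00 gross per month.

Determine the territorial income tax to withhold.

R$5,717.78

Territorial Income Tax: taxable = R$24,705.00 − 1×R$564.00 = R$24,141.00
  R$3,259.20 + 30.2% × (R$24,141.00 − R$16,000.00) = R$3,259.20 + 30.2% × R$8,141.00 = R$5,717.78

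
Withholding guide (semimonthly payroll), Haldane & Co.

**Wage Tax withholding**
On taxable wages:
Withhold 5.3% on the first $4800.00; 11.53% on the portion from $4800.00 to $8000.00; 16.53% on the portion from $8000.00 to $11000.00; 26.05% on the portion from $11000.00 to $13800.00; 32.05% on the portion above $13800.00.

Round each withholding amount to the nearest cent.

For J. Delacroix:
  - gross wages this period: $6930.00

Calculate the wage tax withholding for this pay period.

$499.99

Wage Tax: taxable = $6930.00
  $254.40 + 11.53% × ($6930.00 − $4800.00) = $254.40 + 11.53% × $2130.00 = $499.99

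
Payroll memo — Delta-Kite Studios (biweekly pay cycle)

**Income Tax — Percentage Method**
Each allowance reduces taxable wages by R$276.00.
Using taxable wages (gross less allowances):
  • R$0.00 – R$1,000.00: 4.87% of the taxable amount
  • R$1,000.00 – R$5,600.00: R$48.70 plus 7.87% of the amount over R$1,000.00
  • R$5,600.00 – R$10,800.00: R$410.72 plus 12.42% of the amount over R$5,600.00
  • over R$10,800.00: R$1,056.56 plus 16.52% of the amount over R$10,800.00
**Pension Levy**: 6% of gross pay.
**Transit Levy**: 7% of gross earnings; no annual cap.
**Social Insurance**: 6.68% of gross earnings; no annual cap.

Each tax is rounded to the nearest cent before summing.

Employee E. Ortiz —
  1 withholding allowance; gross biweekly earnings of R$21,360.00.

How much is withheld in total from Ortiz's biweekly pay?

R$6,959.13

Income Tax: taxable = R$21,360.00 − 1×R$276.00 = R$21,084.00
  R$1,056.56 + 16.52% × (R$21,084.00 − R$10,800.00) = R$1,056.56 + 16.52% × R$10,284.00 = R$2,755.48
Pension Levy: 6% × R$21,360.00 = R$1,281.60
Transit Levy: 7% × R$21,360.00 = R$1,495.20
Social Insurance: 6.68% × R$21,360.00 = R$1,426.85
Total: R$2,755.48 + R$1,281.60 + R$1,495.20 + R$1,426.85 = R$6,959.13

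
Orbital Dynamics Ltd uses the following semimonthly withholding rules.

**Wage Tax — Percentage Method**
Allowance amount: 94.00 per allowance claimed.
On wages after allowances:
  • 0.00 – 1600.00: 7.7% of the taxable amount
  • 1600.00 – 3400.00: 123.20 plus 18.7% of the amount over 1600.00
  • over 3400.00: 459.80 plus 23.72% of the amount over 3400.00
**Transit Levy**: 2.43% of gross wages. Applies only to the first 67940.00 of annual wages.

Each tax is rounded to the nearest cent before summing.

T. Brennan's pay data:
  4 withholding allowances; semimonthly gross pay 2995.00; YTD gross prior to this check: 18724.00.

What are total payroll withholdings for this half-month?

Wage Tax: taxable = 2995.00 − 4×94.00 = 2619.00
  123.20 + 18.7% × (2619.00 − 1600.00) = 123.20 + 18.7% × 1019.00 = 313.75
Transit Levy: 2.43% × 2995.00 = 72.78
Total: 313.75 + 72.78 = 386.53

386.53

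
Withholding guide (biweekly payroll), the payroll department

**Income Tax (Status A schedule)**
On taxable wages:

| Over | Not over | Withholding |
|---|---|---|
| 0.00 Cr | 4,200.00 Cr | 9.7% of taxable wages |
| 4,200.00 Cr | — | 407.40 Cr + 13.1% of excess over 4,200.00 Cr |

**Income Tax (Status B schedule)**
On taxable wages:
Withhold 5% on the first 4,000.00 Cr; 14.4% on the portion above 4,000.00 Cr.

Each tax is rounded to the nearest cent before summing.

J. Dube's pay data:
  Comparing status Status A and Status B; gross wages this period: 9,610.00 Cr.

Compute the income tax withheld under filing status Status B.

1,007.84 Cr

Income Tax (Status B): taxable = 9,610.00 Cr
  200.00 Cr + 14.4% × (9,610.00 Cr − 4,000.00 Cr) = 200.00 Cr + 14.4% × 5,610.00 Cr = 1,007.84 Cr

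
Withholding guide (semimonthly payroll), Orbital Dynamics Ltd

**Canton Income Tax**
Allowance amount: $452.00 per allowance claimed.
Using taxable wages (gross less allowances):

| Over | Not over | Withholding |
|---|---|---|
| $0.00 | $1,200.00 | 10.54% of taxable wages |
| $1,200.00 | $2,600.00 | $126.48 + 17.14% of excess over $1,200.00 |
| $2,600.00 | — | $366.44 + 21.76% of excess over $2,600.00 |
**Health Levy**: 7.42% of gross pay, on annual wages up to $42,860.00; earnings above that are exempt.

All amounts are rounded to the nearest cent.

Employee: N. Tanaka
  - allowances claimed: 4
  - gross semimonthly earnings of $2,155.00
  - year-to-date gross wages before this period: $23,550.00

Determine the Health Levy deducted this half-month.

$159.90

Health Levy: 7.42% × $2,155.00 = $159.90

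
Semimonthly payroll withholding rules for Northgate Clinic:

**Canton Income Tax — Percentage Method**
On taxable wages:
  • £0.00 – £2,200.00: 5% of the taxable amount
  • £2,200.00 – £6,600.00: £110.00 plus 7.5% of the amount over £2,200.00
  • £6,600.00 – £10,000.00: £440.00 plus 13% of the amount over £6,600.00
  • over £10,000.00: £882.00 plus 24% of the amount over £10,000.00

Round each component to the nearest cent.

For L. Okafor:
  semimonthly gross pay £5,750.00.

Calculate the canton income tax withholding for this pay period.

£376.25

Canton Income Tax: taxable = £5,750.00
  £110.00 + 7.5% × (£5,750.00 − £2,200.00) = £110.00 + 7.5% × £3,550.00 = £376.25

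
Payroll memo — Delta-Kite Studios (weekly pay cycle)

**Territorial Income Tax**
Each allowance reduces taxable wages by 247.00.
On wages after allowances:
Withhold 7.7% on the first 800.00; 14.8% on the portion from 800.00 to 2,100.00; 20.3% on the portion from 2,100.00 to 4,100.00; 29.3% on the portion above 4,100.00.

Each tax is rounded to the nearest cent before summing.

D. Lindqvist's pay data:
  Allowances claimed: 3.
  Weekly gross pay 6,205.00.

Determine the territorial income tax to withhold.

Territorial Income Tax: taxable = 6,205.00 − 3×247.00 = 5,464.00
  660.00 + 29.3% × (5,464.00 − 4,100.00) = 660.00 + 29.3% × 1,364.00 = 1,059.65

1,059.65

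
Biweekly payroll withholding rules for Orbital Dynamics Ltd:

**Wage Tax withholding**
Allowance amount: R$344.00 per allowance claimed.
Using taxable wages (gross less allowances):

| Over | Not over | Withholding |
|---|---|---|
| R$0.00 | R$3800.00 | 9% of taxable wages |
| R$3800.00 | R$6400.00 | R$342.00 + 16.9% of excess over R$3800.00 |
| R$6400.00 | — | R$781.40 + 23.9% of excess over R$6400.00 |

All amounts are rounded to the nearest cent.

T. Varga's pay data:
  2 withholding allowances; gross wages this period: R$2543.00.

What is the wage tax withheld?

Wage Tax: taxable = R$2543.00 − 2×R$344.00 = R$1855.00
  9% × R$1855.00 = R$166.95

R$166.95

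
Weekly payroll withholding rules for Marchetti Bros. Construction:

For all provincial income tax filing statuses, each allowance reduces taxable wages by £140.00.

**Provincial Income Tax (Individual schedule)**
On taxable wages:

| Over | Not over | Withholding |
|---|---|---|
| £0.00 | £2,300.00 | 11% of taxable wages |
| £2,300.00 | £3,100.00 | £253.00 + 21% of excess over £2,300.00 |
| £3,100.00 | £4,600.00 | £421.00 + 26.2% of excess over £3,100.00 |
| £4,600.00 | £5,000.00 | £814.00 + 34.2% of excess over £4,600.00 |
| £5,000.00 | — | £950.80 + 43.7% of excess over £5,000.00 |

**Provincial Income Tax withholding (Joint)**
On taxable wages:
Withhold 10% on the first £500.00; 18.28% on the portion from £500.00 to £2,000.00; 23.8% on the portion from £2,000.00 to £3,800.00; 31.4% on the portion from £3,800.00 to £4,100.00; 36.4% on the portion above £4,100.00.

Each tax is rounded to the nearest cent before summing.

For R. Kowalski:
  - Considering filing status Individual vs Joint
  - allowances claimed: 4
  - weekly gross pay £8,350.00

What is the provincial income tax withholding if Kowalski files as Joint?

Provincial Income Tax (Joint): taxable = £8,350.00 − 4×£140.00 = £7,790.00
  £846.80 + 36.4% × (£7,790.00 − £4,100.00) = £846.80 + 36.4% × £3,690.00 = £2,189.96

£2,189.96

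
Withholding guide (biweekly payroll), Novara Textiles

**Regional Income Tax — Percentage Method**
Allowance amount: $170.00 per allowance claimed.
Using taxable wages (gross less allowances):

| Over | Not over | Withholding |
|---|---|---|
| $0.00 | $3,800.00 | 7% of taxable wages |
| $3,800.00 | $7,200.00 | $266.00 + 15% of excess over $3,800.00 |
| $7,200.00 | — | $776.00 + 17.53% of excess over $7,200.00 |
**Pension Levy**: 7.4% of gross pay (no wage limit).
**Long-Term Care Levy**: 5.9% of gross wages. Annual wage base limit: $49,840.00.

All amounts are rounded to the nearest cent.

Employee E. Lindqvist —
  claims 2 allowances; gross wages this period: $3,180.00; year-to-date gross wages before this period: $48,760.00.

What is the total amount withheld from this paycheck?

$497.84

Regional Income Tax: taxable = $3,180.00 − 2×$170.00 = $2,840.00
  7% × $2,840.00 = $198.80
Pension Levy: 7.4% × $3,180.00 = $235.32
Long-Term Care Levy: cap $49,840.00 − YTD $48,760.00 = $1,080.00 subject; 5.9% × $1,080.00 = $63.72
Total: $198.80 + $235.32 + $63.72 = $497.84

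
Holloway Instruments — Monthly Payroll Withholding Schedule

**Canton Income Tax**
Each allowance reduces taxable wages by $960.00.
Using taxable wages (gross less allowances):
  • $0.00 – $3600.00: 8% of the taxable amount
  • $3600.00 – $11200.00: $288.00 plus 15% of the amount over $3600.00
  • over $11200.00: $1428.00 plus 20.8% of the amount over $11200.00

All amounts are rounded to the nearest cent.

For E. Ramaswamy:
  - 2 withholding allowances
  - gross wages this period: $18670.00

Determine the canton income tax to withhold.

$2582.40

Canton Income Tax: taxable = $18670.00 − 2×$960.00 = $16750.00
  $1428.00 + 20.8% × ($16750.00 − $11200.00) = $1428.00 + 20.8% × $5550.00 = $2582.40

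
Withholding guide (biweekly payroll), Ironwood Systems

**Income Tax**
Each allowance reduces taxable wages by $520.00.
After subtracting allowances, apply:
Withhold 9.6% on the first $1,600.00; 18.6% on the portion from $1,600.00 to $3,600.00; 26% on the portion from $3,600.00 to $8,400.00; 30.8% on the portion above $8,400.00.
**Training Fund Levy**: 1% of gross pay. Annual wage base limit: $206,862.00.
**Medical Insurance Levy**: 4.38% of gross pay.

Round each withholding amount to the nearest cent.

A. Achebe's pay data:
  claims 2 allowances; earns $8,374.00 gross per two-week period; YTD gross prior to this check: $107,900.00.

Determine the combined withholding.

$1,946.96

Income Tax: taxable = $8,374.00 − 2×$520.00 = $7,334.00
  $525.60 + 26% × ($7,334.00 − $3,600.00) = $525.60 + 26% × $3,734.00 = $1,496.44
Training Fund Levy: 1% × $8,374.00 = $83.74
Medical Insurance Levy: 4.38% × $8,374.00 = $366.78
Total: $1,496.44 + $83.74 + $366.78 = $1,946.96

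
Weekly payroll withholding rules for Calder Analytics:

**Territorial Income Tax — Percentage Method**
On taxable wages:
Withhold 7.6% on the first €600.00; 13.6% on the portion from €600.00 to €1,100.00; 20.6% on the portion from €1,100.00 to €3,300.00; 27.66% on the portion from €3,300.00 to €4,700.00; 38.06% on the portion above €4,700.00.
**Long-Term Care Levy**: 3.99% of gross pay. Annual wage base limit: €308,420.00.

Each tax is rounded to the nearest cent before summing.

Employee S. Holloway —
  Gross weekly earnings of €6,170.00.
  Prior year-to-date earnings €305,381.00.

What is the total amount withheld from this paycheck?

Territorial Income Tax: taxable = €6,170.00
  €954.04 + 38.06% × (€6,170.00 − €4,700.00) = €954.04 + 38.06% × €1,470.00 = €1,513.52
Long-Term Care Levy: cap €308,420.00 − YTD €305,381.00 = €3,039.00 subject; 3.99% × €3,039.00 = €121.26
Total: €1,513.52 + €121.26 = €1,634.78

€1,634.78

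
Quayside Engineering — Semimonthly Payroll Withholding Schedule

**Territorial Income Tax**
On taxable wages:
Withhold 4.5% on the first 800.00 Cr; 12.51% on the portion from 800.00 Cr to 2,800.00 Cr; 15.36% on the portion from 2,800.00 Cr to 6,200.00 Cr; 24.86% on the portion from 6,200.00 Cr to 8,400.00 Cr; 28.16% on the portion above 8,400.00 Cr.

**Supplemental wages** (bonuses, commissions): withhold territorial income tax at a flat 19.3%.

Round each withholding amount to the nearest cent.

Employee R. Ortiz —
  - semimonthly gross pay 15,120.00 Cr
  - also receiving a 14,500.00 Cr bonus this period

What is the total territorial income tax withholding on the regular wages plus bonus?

Territorial Income Tax: taxable = 15,120.00 Cr
  1,355.36 Cr + 28.16% × (15,120.00 Cr − 8,400.00 Cr) = 1,355.36 Cr + 28.16% × 6,720.00 Cr = 3,247.71 Cr
Supplemental (19.3% flat on bonus): 19.3% × 14,500.00 Cr = 2,798.50 Cr
Total territorial income tax: 3,247.71 Cr + 2,798.50 Cr = 6,046.21 Cr

6,046.21 Cr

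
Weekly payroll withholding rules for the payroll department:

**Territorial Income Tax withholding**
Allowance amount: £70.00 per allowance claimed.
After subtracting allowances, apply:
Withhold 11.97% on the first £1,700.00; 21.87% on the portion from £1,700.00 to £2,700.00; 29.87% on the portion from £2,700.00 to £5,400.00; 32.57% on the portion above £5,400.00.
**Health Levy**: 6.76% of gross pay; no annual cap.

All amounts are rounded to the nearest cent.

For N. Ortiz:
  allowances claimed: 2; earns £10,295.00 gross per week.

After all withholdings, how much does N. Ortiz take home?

£6,821.68

Territorial Income Tax: taxable = £10,295.00 − 2×£70.00 = £10,155.00
  £1,228.68 + 32.57% × (£10,155.00 − £5,400.00) = £1,228.68 + 32.57% × £4,755.00 = £2,777.38
Health Levy: 6.76% × £10,295.00 = £695.94
Total withheld: £2,777.38 + £695.94 = £3,473.32
Net pay: £10,295.00 − £3,473.32 = £6,821.68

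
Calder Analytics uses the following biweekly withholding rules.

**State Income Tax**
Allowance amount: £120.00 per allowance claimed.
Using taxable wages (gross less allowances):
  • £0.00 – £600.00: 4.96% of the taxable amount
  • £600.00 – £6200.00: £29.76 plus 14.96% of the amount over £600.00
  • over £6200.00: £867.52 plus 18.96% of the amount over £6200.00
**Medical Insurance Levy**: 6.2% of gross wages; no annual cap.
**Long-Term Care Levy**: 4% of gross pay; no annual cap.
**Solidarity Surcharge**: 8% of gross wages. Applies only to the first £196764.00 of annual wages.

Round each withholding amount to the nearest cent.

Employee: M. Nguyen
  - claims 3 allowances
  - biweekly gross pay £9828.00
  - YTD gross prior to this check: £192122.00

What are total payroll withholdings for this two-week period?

£2860.95

State Income Tax: taxable = £9828.00 − 3×£120.00 = £9468.00
  £867.52 + 18.96% × (£9468.00 − £6200.00) = £867.52 + 18.96% × £3268.00 = £1487.13
Medical Insurance Levy: 6.2% × £9828.00 = £609.34
Long-Term Care Levy: 4% × £9828.00 = £393.12
Solidarity Surcharge: cap £196764.00 − YTD £192122.00 = £4642.00 subject; 8% × £4642.00 = £371.36
Total: £1487.13 + £609.34 + £393.12 + £371.36 = £2860.95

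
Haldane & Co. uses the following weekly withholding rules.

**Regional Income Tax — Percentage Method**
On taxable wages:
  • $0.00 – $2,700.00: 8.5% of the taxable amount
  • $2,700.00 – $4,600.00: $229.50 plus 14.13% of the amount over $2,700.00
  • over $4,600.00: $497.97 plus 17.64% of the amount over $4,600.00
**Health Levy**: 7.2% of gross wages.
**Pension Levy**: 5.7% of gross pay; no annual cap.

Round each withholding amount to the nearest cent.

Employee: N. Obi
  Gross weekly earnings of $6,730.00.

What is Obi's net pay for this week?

Regional Income Tax: taxable = $6,730.00
  $497.97 + 17.64% × ($6,730.00 − $4,600.00) = $497.97 + 17.64% × $2,130.00 = $873.70
Health Levy: 7.2% × $6,730.00 = $484.56
Pension Levy: 5.7% × $6,730.00 = $383.61
Total withheld: $873.70 + $484.56 + $383.61 = $1,741.87
Net pay: $6,730.00 − $1,741.87 = $4,988.13

$4,988.13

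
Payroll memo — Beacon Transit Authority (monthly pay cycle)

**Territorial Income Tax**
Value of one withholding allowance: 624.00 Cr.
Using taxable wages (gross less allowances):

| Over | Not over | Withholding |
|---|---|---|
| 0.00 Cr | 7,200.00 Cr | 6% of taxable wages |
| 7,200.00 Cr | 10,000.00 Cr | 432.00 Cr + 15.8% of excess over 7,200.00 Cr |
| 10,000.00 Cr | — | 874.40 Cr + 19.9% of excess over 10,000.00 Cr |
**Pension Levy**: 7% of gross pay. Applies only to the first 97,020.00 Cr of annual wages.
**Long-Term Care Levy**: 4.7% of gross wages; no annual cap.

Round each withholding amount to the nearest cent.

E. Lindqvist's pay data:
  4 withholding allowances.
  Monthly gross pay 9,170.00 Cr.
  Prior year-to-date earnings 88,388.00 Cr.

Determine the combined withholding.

Territorial Income Tax: taxable = 9,170.00 Cr − 4×624.00 Cr = 6,674.00 Cr
  6% × 6,674.00 Cr = 400.44 Cr
Pension Levy: cap 97,020.00 Cr − YTD 88,388.00 Cr = 8,632.00 Cr subject; 7% × 8,632.00 Cr = 604.24 Cr
Long-Term Care Levy: 4.7% × 9,170.00 Cr = 430.99 Cr
Total: 400.44 Cr + 604.24 Cr + 430.99 Cr = 1,435.67 Cr

1,435.67 Cr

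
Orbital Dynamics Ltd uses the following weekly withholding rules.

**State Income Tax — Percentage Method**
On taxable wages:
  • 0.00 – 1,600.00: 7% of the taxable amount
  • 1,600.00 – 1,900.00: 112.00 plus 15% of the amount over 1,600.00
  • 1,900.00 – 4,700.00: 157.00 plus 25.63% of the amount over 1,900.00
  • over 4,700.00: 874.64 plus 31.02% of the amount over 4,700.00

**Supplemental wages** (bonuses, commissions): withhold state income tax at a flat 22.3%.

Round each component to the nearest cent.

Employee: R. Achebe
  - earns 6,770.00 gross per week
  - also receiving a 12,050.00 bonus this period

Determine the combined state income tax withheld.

State Income Tax: taxable = 6,770.00
  874.64 + 31.02% × (6,770.00 − 4,700.00) = 874.64 + 31.02% × 2,070.00 = 1,516.75
Supplemental (22.3% flat on bonus): 22.3% × 12,050.00 = 2,687.15
Total state income tax: 1,516.75 + 2,687.15 = 4,203.90

4,203.90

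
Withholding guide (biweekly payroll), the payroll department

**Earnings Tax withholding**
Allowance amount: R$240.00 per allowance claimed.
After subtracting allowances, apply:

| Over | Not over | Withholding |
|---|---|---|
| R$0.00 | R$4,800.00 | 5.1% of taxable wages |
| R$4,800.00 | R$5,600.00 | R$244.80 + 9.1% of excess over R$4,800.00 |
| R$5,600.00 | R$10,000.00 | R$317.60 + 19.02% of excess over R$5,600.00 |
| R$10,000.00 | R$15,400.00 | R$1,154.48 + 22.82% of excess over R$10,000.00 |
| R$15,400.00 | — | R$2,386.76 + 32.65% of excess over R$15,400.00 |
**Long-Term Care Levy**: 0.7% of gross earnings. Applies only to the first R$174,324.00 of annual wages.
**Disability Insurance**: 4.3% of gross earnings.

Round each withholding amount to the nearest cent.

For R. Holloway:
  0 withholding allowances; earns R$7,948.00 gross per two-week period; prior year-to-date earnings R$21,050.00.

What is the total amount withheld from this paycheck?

Earnings Tax: taxable = R$7,948.00
  R$317.60 + 19.02% × (R$7,948.00 − R$5,600.00) = R$317.60 + 19.02% × R$2,348.00 = R$764.19
Long-Term Care Levy: 0.7% × R$7,948.00 = R$55.64
Disability Insurance: 4.3% × R$7,948.00 = R$341.76
Total: R$764.19 + R$55.64 + R$341.76 = R$1,161.59

R$1,161.59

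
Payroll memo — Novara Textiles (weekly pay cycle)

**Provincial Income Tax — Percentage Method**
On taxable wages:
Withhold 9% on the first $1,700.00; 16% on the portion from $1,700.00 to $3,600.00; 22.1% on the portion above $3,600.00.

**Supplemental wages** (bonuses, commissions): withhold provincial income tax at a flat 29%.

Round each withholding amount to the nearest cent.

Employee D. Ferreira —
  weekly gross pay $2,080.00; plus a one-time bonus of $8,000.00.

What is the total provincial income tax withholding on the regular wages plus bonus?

$2,533.80

Provincial Income Tax: taxable = $2,080.00
  $153.00 + 16% × ($2,080.00 − $1,700.00) = $153.00 + 16% × $380.00 = $213.80
Supplemental (29% flat on bonus): 29% × $8,000.00 = $2,320.00
Total provincial income tax: $213.80 + $2,320.00 = $2,533.80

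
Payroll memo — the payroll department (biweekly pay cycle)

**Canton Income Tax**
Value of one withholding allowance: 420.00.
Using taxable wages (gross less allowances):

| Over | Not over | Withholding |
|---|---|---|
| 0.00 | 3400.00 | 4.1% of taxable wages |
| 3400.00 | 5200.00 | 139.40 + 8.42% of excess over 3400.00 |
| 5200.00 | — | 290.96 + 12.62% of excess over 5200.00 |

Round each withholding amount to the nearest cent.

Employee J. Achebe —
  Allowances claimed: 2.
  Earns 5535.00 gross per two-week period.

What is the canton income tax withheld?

Canton Income Tax: taxable = 5535.00 − 2×420.00 = 4695.00
  139.40 + 8.42% × (4695.00 − 3400.00) = 139.40 + 8.42% × 1295.00 = 248.44

248.44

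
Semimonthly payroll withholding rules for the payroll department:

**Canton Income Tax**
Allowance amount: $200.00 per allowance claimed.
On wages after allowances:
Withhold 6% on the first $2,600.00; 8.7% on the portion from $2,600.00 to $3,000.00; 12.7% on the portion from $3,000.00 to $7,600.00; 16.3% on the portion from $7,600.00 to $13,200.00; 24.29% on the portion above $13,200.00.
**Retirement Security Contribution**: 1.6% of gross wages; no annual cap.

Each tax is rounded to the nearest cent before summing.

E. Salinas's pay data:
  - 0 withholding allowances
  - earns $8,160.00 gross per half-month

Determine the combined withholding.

$996.84

Canton Income Tax: taxable = $8,160.00
  $775.00 + 16.3% × ($8,160.00 − $7,600.00) = $775.00 + 16.3% × $560.00 = $866.28
Retirement Security Contribution: 1.6% × $8,160.00 = $130.56
Total: $866.28 + $130.56 = $996.84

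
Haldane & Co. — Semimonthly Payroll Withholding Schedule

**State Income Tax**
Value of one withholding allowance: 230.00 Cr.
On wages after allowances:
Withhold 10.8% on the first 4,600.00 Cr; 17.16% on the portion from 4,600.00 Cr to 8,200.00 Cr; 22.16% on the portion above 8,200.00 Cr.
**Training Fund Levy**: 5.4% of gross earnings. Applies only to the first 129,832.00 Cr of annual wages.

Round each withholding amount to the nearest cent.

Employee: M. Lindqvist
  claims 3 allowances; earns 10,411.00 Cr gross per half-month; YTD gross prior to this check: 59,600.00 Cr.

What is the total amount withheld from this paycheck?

State Income Tax: taxable = 10,411.00 Cr − 3×230.00 Cr = 9,721.00 Cr
  1,114.56 Cr + 22.16% × (9,721.00 Cr − 8,200.00 Cr) = 1,114.56 Cr + 22.16% × 1,521.00 Cr = 1,451.61 Cr
Training Fund Levy: 5.4% × 10,411.00 Cr = 562.19 Cr
Total: 1,451.61 Cr + 562.19 Cr = 2,013.80 Cr

2,013.80 Cr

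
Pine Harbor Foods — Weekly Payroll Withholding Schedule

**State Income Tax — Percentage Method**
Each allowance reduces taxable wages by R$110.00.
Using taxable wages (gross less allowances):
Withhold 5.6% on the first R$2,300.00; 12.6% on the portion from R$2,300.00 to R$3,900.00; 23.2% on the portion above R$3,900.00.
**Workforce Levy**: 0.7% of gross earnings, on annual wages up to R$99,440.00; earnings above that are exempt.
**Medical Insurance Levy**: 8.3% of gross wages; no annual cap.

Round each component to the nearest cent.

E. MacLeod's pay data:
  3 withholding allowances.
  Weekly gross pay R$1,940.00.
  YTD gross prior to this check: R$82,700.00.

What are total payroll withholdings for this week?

R$264.76

State Income Tax: taxable = R$1,940.00 − 3×R$110.00 = R$1,610.00
  5.6% × R$1,610.00 = R$90.16
Workforce Levy: 0.7% × R$1,940.00 = R$13.58
Medical Insurance Levy: 8.3% × R$1,940.00 = R$161.02
Total: R$90.16 + R$13.58 + R$161.02 = R$264.76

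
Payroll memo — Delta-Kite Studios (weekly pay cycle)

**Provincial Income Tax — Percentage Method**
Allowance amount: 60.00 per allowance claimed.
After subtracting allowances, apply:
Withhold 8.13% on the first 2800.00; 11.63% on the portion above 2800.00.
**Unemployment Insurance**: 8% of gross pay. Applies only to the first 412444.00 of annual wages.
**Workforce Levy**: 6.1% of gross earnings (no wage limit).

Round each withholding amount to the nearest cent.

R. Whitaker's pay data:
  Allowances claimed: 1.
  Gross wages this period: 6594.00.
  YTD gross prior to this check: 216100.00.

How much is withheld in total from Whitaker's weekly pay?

Provincial Income Tax: taxable = 6594.00 − 1×60.00 = 6534.00
  227.64 + 11.63% × (6534.00 − 2800.00) = 227.64 + 11.63% × 3734.00 = 661.90
Unemployment Insurance: 8% × 6594.00 = 527.52
Workforce Levy: 6.1% × 6594.00 = 402.23
Total: 661.90 + 527.52 + 402.23 = 1591.65

1591.65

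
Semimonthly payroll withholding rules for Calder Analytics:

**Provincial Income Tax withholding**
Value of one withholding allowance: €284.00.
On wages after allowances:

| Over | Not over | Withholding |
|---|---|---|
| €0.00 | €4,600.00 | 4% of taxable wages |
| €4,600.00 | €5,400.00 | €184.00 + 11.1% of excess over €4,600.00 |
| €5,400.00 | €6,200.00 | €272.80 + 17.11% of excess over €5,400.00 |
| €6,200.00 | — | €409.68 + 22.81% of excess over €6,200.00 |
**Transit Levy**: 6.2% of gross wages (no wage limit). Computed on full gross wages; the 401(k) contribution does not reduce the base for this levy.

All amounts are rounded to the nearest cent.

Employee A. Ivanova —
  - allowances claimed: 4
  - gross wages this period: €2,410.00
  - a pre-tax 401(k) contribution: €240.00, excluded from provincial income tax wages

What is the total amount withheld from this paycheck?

€190.78

Provincial Income Tax: taxable = €2,410.00 − €240.00 − 4×€284.00 = €1,034.00
  4% × €1,034.00 = €41.36
Transit Levy: 6.2% × €2,410.00 = €149.42
Total: €41.36 + €149.42 = €190.78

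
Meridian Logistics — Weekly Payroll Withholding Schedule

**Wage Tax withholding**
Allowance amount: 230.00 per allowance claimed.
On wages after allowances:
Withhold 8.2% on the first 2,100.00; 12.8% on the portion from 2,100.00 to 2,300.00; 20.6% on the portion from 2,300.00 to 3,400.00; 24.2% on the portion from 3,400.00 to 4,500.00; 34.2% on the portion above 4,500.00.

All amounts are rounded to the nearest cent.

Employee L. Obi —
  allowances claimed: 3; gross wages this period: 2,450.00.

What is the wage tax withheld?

144.32

Wage Tax: taxable = 2,450.00 − 3×230.00 = 1,760.00
  8.2% × 1,760.00 = 144.32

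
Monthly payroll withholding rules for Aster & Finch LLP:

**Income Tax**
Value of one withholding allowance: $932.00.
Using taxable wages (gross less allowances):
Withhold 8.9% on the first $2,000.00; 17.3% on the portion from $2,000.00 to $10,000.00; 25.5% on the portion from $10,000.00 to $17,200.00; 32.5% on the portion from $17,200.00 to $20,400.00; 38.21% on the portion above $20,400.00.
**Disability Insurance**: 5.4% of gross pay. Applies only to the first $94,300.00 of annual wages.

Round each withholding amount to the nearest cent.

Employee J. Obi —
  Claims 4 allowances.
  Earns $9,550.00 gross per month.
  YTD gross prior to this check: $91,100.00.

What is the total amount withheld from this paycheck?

$1,012.01

Income Tax: taxable = $9,550.00 − 4×$932.00 = $5,822.00
  $178.00 + 17.3% × ($5,822.00 − $2,000.00) = $178.00 + 17.3% × $3,822.00 = $839.21
Disability Insurance: cap $94,300.00 − YTD $91,100.00 = $3,200.00 subject; 5.4% × $3,200.00 = $172.80
Total: $839.21 + $172.80 = $1,012.01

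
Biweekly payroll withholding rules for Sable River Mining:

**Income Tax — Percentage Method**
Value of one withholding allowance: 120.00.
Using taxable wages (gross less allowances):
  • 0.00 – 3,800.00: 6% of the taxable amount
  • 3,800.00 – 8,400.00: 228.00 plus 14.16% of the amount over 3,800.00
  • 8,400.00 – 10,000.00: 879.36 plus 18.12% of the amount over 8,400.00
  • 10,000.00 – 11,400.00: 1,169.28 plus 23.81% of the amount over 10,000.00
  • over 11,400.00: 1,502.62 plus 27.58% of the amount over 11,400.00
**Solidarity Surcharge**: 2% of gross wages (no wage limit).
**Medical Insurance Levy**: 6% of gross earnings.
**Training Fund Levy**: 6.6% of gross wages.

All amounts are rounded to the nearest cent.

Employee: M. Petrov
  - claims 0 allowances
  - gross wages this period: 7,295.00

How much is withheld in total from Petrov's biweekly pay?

Income Tax: taxable = 7,295.00
  228.00 + 14.16% × (7,295.00 − 3,800.00) = 228.00 + 14.16% × 3,495.00 = 722.89
Solidarity Surcharge: 2% × 7,295.00 = 145.90
Medical Insurance Levy: 6% × 7,295.00 = 437.70
Training Fund Levy: 6.6% × 7,295.00 = 481.47
Total: 722.89 + 145.90 + 437.70 + 481.47 = 1,787.96

1,787.96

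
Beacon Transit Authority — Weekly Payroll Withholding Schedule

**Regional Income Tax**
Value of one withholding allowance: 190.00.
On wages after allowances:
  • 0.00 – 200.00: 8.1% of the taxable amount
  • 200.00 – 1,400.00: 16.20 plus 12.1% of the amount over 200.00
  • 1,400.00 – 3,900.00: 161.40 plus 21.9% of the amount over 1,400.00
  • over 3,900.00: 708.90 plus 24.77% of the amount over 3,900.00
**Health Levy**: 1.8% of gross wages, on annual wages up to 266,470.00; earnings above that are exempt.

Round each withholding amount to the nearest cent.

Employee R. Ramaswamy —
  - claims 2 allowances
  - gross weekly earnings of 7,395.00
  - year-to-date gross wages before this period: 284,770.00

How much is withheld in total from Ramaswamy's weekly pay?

Regional Income Tax: taxable = 7,395.00 − 2×190.00 = 7,015.00
  708.90 + 24.77% × (7,015.00 − 3,900.00) = 708.90 + 24.77% × 3,115.00 = 1,480.49
Health Levy: YTD 284,770.00 ≥ cap 266,470.00 → 0.00
Total: 1,480.49 + 0.00 = 1,480.49

1,480.49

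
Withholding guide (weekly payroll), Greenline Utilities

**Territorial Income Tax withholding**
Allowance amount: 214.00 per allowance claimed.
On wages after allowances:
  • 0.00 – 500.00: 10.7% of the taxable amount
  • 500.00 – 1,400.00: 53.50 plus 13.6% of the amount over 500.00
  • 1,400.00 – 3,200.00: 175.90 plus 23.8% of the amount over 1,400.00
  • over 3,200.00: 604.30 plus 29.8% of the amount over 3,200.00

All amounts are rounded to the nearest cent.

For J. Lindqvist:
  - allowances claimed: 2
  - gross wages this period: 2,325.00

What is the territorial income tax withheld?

Territorial Income Tax: taxable = 2,325.00 − 2×214.00 = 1,897.00
  175.90 + 23.8% × (1,897.00 − 1,400.00) = 175.90 + 23.8% × 497.00 = 294.19

294.19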